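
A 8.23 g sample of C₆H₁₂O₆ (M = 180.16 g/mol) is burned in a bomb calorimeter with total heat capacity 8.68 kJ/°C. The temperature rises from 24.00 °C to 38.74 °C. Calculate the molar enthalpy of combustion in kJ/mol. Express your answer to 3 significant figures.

ΔH = -2800 kJ/mol

ΔT = 38.74 − 24.00 = 14.74 °C
q_cal = C_cal × ΔT = 8.68 × 14.74 = 127.9432 kJ
n = 8.23 / 180.16 = 0.04568 mol
q_rxn = −q_cal = -127.9432 kJ
ΔH = -127.9432 / 0.04568 = -2801 kJ/mol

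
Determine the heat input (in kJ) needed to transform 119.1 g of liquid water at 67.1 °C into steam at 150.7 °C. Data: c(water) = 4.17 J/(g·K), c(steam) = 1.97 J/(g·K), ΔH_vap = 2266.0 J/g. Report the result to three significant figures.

q1 (heat water 67.1→100.0 °C): 119.1 × 4.17 × 32.9 = 16340 J
q2 (vaporize at 100 °C): 119.1 × 2266.0 = 269881 J
q3 (heat steam 100.0→150.7 °C): 119.1 × 1.97 × 50.7 = 11896 J
Total: 16340 + 269881 + 11896 = 298117 J = 298 kJ

q = 298 kJ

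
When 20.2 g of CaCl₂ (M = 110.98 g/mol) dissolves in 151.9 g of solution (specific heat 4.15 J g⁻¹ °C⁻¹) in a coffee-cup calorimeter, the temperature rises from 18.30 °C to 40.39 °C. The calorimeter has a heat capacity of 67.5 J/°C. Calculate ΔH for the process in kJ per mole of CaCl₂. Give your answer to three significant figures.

ΔH = -84.7 kJ/mol

|ΔT| = |40.39 − 18.30| = 22.09 °C
|q_surr| = (151.9 × 4.15 + 67.5) × 22.09 = 697.885 × 22.09 = 15420 J
n(CaCl₂) = 20.2 / 110.98 = 0.1820 mol
Temperature rose, so q_rxn = −|q_surr| = -15.42 kJ
ΔH = q_rxn / n = -84.73 kJ/mol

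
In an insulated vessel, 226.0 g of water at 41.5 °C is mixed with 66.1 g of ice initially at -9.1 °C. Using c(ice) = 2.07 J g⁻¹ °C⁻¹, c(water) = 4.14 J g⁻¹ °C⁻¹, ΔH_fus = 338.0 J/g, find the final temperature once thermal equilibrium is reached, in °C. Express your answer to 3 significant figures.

Heat to bring ice to 0 °C and melt it: q₁ = 66.1×2.07×9.1 + 66.1×338.0 = 23587 J
Heat the water can supply cooling to 0 °C: 226.0×4.14×41.5 = 38829.1 J > q₁, so all ice melts.
Energy balance: 226.0×4.14×(41.5 − T) = 23587 + 66.1×4.14×(T − 0)
935.64(41.5 − T) = 23587 + 273.654 T
38829.1 − 23587 = 1209.294 T
T = 15242.1 / 1209.294 = 12.60 °C

T_f = 12.6 °C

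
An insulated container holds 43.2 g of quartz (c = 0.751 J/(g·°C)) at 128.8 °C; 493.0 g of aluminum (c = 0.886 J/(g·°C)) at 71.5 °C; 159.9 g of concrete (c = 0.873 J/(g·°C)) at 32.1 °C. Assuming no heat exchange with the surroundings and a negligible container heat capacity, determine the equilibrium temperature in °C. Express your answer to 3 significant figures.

T_f = 65.5 °C

Σ mᵢcᵢ(T − Tᵢ) = 0  ⇒  T = Σ mᵢcᵢTᵢ / Σ mᵢcᵢ
Σ mᵢcᵢ = 43.2×0.751 + 493.0×0.886 + 159.9×0.873 = 608.8339
Σ mᵢcᵢTᵢ = 32.4432×128.8 + 436.798×71.5 + 139.5927×32.1 = 39891
T = 39891 / 608.8339 = 65.52 °C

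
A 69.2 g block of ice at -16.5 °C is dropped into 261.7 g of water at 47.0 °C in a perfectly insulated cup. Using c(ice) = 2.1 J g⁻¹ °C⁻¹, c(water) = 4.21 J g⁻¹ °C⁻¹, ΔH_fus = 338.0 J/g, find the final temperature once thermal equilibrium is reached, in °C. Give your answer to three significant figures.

T_f = 18.7 °C

Heat to bring ice to 0 °C and melt it: q₁ = 69.2×2.1×16.5 + 69.2×338.0 = 25787 J
Heat the water can supply cooling to 0 °C: 261.7×4.21×47.0 = 51782.6 J > q₁, so all ice melts.
Energy balance: 261.7×4.21×(47.0 − T) = 25787 + 69.2×4.21×(T − 0)
1101.757(47.0 − T) = 25787 + 291.332 T
51782.6 − 25787 = 1393.089 T
T = 25995.6 / 1393.089 = 18.66 °C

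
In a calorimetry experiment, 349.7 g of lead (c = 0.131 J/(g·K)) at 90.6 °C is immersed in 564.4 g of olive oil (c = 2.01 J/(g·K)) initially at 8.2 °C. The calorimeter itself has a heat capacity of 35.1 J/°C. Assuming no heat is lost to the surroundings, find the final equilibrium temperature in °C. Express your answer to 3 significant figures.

T_f = 11.3 °C

Heat lost by lead = heat gained by olive oil + calorimeter.
(349.7)(0.131)(90.6 − T) = [(564.4)(2.01) + 35.1](T − 8.2)
45.8107 (90.6 − T) = 1169.544 (T − 8.2)
4150.4 − 45.8107 T = 1169.544 T − 9590.3
13740.7 = 1215.3547 T
T = 11.31 °C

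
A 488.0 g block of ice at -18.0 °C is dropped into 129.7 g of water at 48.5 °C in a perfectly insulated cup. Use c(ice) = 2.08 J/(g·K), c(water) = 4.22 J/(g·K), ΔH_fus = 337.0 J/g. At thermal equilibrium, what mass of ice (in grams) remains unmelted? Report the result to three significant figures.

m_ice remaining = 463 g

Heat to warm all ice to 0 °C: 488.0×2.08×18.0 = 18271 J
Heat released by water cooling to 0 °C: 129.7×4.22×48.5 = 26546 J
26546 J < 18271 + 488.0×337.0 = 182727 J, so not all ice melts; final T = 0 °C.
Heat left for melting: 26546 − 18271 = 8275 J
Mass melted = 8275 / 337.0 = 24.55 g
Ice remaining = 488.0 − 24.55 = 463.45 g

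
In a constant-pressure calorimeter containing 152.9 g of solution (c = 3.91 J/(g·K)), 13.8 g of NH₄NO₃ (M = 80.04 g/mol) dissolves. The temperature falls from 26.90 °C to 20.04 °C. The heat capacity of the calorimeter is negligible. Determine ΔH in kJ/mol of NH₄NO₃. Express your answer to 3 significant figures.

|ΔT| = |20.04 − 26.90| = 6.86 °C
|q_surr| = (152.9 × 3.91) × 6.86 = 597.839 × 6.86 = 4101 J
n(NH₄NO₃) = 13.8 / 80.04 = 0.1724 mol
Temperature fell, so q_rxn = +|q_surr| = 4.101 kJ
ΔH = q_rxn / n = 23.79 kJ/mol

ΔH = 23.8 kJ/mol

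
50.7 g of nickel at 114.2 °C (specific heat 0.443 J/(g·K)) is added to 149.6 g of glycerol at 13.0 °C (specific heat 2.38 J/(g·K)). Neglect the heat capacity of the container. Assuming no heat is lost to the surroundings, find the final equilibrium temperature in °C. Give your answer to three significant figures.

Heat lost by nickel = heat gained by glycerol.
(50.7)(0.443)(114.2 − T) = (149.6)(2.38)(T − 13.0)
22.4601 (114.2 − T) = 356.048 (T − 13.0)
2564.9 − 22.4601 T = 356.048 T − 4628.6
7193.5 = 378.5081 T
T = 19.00 °C

T_f = 19.0 °C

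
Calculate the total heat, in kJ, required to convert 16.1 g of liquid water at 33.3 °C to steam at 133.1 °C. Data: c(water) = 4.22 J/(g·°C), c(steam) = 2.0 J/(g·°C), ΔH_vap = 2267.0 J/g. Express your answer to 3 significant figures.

q = 42.1 kJ

q1 (heat water 33.3→100.0 °C): 16.1 × 4.22 × 66.7 = 4532 J
q2 (vaporize at 100 °C): 16.1 × 2267.0 = 36499 J
q3 (heat steam 100.0→133.1 °C): 16.1 × 2.0 × 33.1 = 1066 J
Total: 4532 + 36499 + 1066 = 42097 J = 42.1 kJ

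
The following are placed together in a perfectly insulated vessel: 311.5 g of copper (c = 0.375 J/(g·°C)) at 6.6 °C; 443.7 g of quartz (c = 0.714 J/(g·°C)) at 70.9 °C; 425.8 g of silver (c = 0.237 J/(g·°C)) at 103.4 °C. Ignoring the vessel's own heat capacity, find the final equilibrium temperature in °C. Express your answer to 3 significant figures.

T_f = 63.0 °C

Σ mᵢcᵢ(T − Tᵢ) = 0  ⇒  T = Σ mᵢcᵢTᵢ / Σ mᵢcᵢ
Σ mᵢcᵢ = 311.5×0.375 + 443.7×0.714 + 425.8×0.237 = 534.5289
Σ mᵢcᵢTᵢ = 116.8125×6.6 + 316.8018×70.9 + 100.9146×103.4 = 33667
T = 33667 / 534.5289 = 62.98 °C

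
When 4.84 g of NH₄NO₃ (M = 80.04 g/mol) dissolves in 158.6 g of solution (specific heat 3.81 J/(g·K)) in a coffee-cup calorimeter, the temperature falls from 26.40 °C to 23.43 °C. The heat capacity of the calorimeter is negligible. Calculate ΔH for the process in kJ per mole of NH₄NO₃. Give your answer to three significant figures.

|ΔT| = |23.43 − 26.40| = 2.97 °C
|q_surr| = (158.6 × 3.81) × 2.97 = 604.266 × 2.97 = 1795 J
n(NH₄NO₃) = 4.84 / 80.04 = 0.06047 mol
Temperature fell, so q_rxn = +|q_surr| = 1.795 kJ
ΔH = q_rxn / n = 29.68 kJ/mol

ΔH = 29.7 kJ/mol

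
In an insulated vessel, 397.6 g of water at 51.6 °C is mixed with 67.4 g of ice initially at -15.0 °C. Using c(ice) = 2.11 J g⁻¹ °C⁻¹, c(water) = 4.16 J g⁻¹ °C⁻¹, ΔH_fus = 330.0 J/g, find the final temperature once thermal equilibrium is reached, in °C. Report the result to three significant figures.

T_f = 31.5 °C

Heat to bring ice to 0 °C and melt it: q₁ = 67.4×2.11×15.0 + 67.4×330.0 = 24375 J
Heat the water can supply cooling to 0 °C: 397.6×4.16×51.6 = 85347.2 J > q₁, so all ice melts.
Energy balance: 397.6×4.16×(51.6 − T) = 24375 + 67.4×4.16×(T − 0)
1654.016(51.6 − T) = 24375 + 280.384 T
85347.2 − 24375 = 1934.400 T
T = 60972.2 / 1934.400 = 31.52 °C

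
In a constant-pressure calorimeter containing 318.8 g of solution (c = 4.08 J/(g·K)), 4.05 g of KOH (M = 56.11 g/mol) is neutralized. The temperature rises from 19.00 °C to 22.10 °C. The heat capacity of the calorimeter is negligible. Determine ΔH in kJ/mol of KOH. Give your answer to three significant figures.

ΔH = -55.9 kJ/mol

|ΔT| = |22.10 − 19.00| = 3.10 °C
|q_surr| = (318.8 × 4.08) × 3.10 = 1300.704 × 3.10 = 4032 J
n(KOH) = 4.05 / 56.11 = 0.07218 mol
Temperature rose, so q_rxn = −|q_surr| = -4.032 kJ
ΔH = q_rxn / n = -55.86 kJ/mol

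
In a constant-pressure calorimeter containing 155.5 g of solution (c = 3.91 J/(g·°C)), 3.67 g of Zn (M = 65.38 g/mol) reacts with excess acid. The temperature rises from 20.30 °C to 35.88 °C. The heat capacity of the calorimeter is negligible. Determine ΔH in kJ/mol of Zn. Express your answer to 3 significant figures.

ΔH = -169 kJ/mol

|ΔT| = |35.88 − 20.30| = 15.58 °C
|q_surr| = (155.5 × 3.91) × 15.58 = 608.005 × 15.58 = 9473 J
n(Zn) = 3.67 / 65.38 = 0.05613 mol
Temperature rose, so q_rxn = −|q_surr| = -9.473 kJ
ΔH = q_rxn / n = -168.8 kJ/mol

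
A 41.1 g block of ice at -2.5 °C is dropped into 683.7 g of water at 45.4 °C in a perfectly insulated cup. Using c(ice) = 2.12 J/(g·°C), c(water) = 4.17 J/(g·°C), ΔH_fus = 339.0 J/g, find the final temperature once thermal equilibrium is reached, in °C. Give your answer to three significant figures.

T_f = 38.1 °C

Heat to bring ice to 0 °C and melt it: q₁ = 41.1×2.12×2.5 + 41.1×339.0 = 14151 J
Heat the water can supply cooling to 0 °C: 683.7×4.17×45.4 = 129437 J > q₁, so all ice melts.
Energy balance: 683.7×4.17×(45.4 − T) = 14151 + 41.1×4.17×(T − 0)
2851.029(45.4 − T) = 14151 + 171.387 T
129437 − 14151 = 3022.416 T
T = 115286 / 3022.416 = 38.14 °C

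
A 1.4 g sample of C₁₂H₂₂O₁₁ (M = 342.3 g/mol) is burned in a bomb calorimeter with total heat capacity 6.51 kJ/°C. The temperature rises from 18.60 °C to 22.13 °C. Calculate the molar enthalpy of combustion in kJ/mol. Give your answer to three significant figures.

ΔH = -5620 kJ/mol

ΔT = 22.13 − 18.60 = 3.53 °C
q_cal = C_cal × ΔT = 6.51 × 3.53 = 22.9803 kJ
n = 1.4 / 342.3 = 0.004090 mol
q_rxn = −q_cal = -22.9803 kJ
ΔH = -22.9803 / 0.004090 = -5619 kJ/mol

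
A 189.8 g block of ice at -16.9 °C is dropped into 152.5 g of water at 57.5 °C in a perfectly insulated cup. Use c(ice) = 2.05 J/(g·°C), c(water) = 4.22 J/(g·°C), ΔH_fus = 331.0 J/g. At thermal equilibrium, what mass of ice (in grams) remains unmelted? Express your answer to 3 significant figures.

m_ice remaining = 97.9 g

Heat to warm all ice to 0 °C: 189.8×2.05×16.9 = 6575.6 J
Heat released by water cooling to 0 °C: 152.5×4.22×57.5 = 37004 J
37004 J < 6575.6 + 189.8×331.0 = 69399.4 J, so not all ice melts; final T = 0 °C.
Heat left for melting: 37004 − 6575.6 = 30428.4 J
Mass melted = 30428.4 / 331.0 = 91.93 g
Ice remaining = 189.8 − 91.93 = 97.87 g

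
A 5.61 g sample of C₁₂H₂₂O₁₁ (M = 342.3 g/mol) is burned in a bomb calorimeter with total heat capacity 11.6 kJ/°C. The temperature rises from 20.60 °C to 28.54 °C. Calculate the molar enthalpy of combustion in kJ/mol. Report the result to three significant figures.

ΔH = -5620 kJ/mol

ΔT = 28.54 − 20.60 = 7.94 °C
q_cal = C_cal × ΔT = 11.6 × 7.94 = 92.104 kJ
n = 5.61 / 342.3 = 0.01639 mol
q_rxn = −q_cal = -92.104 kJ
ΔH = -92.104 / 0.01639 = -5620 kJ/mol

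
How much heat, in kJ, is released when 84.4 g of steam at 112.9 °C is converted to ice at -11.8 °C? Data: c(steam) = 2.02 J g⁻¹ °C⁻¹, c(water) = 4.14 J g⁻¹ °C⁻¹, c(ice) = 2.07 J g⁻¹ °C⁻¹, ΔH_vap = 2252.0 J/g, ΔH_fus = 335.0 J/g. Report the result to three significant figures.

q1 (cool steam 112.9→100 °C): 84.4 × 2.02 × 12.9 = 2199 J
q2 (condense at 100 °C): 84.4 × 2252.0 = 190069 J
q3 (cool water 100→0 °C): 84.4 × 4.14 × 100.0 = 34942 J
q4 (freeze at 0 °C): 84.4 × 335.0 = 28274 J
q5 (cool ice 0→-11.8 °C): 84.4 × 2.07 × 11.8 = 2062 J
Total: 2199 + 190069 + 34942 + 28274 + 2062 = 257546 J = 258 kJ

q = 258 kJ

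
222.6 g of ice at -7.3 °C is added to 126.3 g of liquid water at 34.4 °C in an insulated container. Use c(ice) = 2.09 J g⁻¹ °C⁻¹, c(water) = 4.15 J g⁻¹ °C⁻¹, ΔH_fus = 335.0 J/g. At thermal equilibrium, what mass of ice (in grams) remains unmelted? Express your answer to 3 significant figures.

Heat to warm all ice to 0 °C: 222.6×2.09×7.3 = 3396.2 J
Heat released by water cooling to 0 °C: 126.3×4.15×34.4 = 18031 J
18031 J < 3396.2 + 222.6×335.0 = 77967.2 J, so not all ice melts; final T = 0 °C.
Heat left for melting: 18031 − 3396.2 = 14634.8 J
Mass melted = 14634.8 / 335.0 = 43.69 g
Ice remaining = 222.6 − 43.69 = 178.91 g

m_ice remaining = 179 g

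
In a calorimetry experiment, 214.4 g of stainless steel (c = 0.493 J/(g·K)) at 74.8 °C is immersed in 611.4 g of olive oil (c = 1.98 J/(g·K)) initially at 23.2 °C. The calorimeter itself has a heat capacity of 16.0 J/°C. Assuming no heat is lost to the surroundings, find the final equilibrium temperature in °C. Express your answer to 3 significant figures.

T_f = 27.3 °C

Heat lost by stainless steel = heat gained by olive oil + calorimeter.
(214.4)(0.493)(74.8 − T) = [(611.4)(1.98) + 16.0](T − 23.2)
105.6992 (74.8 − T) = 1226.572 (T − 23.2)
7906.3 − 105.6992 T = 1226.572 T − 28456
36362.3 = 1332.2712 T
T = 27.29 °C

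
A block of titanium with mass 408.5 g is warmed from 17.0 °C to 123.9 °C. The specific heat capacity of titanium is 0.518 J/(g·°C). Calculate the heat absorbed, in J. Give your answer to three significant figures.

q = 22600 J

q = m c ΔT = 408.5 × 0.518 × (123.9 − 17.0)
q = 408.5 × 0.518 × 106.9 = 22620 J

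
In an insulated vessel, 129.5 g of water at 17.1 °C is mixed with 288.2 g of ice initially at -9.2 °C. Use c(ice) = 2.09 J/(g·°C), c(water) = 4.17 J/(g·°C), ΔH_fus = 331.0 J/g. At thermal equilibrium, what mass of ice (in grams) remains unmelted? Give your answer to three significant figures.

m_ice remaining = 277 g

Heat to warm all ice to 0 °C: 288.2×2.09×9.2 = 5541.5 J
Heat released by water cooling to 0 °C: 129.5×4.17×17.1 = 9234.3 J
9234.3 J < 5541.5 + 288.2×331.0 = 100935.7 J, so not all ice melts; final T = 0 °C.
Heat left for melting: 9234.3 − 5541.5 = 3692.8 J
Mass melted = 3692.8 / 331.0 = 11.16 g
Ice remaining = 288.2 − 11.16 = 277.04 g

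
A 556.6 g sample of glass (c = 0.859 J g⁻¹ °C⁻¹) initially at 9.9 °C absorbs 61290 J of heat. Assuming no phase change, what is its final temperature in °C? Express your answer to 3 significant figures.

T_f = 138 °C

ΔT = q / (m c) = 61290 / (556.6 × 0.859) = 128.2 °C
T_f = 9.9 + 128.2 = 138.1 °C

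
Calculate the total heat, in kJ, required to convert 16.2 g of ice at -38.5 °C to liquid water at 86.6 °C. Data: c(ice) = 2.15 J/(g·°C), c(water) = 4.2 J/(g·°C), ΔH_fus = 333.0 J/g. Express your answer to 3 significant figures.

q = 12.6 kJ

q1 (heat ice -38.5→0.0 °C): 16.2 × 2.15 × 38.5 = 1341 J
q2 (melt at 0 °C): 16.2 × 333.0 = 5395 J
q3 (heat water 0.0→86.6 °C): 16.2 × 4.2 × 86.6 = 5892 J
Total: 1341 + 5395 + 5892 = 12628 J = 12.6 kJ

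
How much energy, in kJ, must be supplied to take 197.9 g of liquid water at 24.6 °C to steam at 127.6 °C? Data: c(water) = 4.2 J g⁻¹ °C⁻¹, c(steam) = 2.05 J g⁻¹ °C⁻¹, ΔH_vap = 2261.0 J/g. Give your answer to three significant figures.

q = 521 kJ

q1 (heat water 24.6→100.0 °C): 197.9 × 4.2 × 75.4 = 62671 J
q2 (vaporize at 100 °C): 197.9 × 2261.0 = 447452 J
q3 (heat steam 100.0→127.6 °C): 197.9 × 2.05 × 27.6 = 11197 J
Total: 62671 + 447452 + 11197 = 521320 J = 521 kJ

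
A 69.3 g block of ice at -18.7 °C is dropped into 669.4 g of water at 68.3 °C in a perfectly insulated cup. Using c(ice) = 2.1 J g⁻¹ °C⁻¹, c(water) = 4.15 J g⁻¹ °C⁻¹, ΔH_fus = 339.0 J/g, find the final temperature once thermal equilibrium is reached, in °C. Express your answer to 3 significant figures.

Heat to bring ice to 0 °C and melt it: q₁ = 69.3×2.1×18.7 + 69.3×339.0 = 26214 J
Heat the water can supply cooling to 0 °C: 669.4×4.15×68.3 = 189738 J > q₁, so all ice melts.
Energy balance: 669.4×4.15×(68.3 − T) = 26214 + 69.3×4.15×(T − 0)
2778.01(68.3 − T) = 26214 + 287.595 T
189738 − 26214 = 3065.605 T
T = 163524 / 3065.605 = 53.34 °C

T_f = 53.3 °C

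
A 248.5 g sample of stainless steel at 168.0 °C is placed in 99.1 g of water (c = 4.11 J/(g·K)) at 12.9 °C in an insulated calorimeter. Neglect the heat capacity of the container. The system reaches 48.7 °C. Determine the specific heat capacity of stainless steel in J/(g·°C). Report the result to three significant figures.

c = 0.492 J/(g·°C)

q_gained = (99.1 × 4.11) × (48.7 − 12.9) = 14580 J
q_lost = 248.5 × c × (168.0 − 48.7) = 29646.05 c
Set equal: c = 14580 / 29646.05 = 0.492 J/(g·°C)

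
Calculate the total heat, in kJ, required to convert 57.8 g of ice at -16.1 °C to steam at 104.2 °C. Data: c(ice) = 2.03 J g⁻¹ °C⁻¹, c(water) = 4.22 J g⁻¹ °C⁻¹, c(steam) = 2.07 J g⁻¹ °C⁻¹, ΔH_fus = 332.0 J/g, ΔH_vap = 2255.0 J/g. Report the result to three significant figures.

q = 176 kJ

q1 (heat ice -16.1→0.0 °C): 57.8 × 2.03 × 16.1 = 1889 J
q2 (melt at 0 °C): 57.8 × 332.0 = 19190 J
q3 (heat water 0.0→100.0 °C): 57.8 × 4.22 × 100.0 = 24392 J
q4 (vaporize at 100 °C): 57.8 × 2255.0 = 130339 J
q5 (heat steam 100.0→104.2 °C): 57.8 × 2.07 × 4.2 = 503 J
Total: 1889 + 19190 + 24392 + 130339 + 503 = 176313 J = 176 kJ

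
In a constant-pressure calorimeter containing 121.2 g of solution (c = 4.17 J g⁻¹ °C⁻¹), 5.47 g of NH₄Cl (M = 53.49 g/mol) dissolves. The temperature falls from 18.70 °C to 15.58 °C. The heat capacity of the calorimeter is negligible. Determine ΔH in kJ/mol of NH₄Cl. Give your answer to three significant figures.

ΔH = 15.4 kJ/mol

|ΔT| = |15.58 − 18.70| = 3.12 °C
|q_surr| = (121.2 × 4.17) × 3.12 = 505.404 × 3.12 = 1577 J
n(NH₄Cl) = 5.47 / 53.49 = 0.1023 mol
Temperature fell, so q_rxn = +|q_surr| = 1.577 kJ
ΔH = q_rxn / n = 15.42 kJ/mol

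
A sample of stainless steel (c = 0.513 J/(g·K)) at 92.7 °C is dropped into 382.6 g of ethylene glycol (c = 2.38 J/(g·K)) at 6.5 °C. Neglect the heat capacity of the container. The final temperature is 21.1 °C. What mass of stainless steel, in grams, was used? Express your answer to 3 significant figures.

m = 362 g

q_gained = (382.6 × 2.38) × (21.1 − 6.5) = 13290 J
q_lost = m × 0.513 × (92.7 − 21.1) = 36.7308 m
m = 13290 / 36.7308 = 362 g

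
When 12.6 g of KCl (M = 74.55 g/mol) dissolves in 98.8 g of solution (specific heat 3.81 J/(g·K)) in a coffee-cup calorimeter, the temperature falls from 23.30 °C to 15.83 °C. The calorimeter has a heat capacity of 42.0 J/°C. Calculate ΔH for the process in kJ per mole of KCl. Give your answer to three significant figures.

ΔH = 18.5 kJ/mol

|ΔT| = |15.83 − 23.30| = 7.47 °C
|q_surr| = (98.8 × 3.81 + 42.0) × 7.47 = 418.428 × 7.47 = 3126 J
n(KCl) = 12.6 / 74.55 = 0.1690 mol
Temperature fell, so q_rxn = +|q_surr| = 3.126 kJ
ΔH = q_rxn / n = 18.50 kJ/mol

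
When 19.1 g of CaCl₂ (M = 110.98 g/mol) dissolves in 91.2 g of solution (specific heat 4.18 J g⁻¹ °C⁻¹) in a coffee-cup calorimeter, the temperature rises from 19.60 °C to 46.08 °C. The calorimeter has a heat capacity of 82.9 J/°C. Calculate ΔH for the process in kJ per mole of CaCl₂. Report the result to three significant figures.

|ΔT| = |46.08 − 19.60| = 26.48 °C
|q_surr| = (91.2 × 4.18 + 82.9) × 26.48 = 464.116 × 26.48 = 12290 J
n(CaCl₂) = 19.1 / 110.98 = 0.1721 mol
Temperature rose, so q_rxn = −|q_surr| = -12.29 kJ
ΔH = q_rxn / n = -71.41 kJ/mol

ΔH = -71.4 kJ/mol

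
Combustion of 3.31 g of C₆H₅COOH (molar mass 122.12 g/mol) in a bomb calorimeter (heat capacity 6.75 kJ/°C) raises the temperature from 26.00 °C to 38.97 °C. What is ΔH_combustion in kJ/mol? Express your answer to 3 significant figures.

ΔH = -3230 kJ/mol

ΔT = 38.97 − 26.00 = 12.97 °C
q_cal = C_cal × ΔT = 6.75 × 12.97 = 87.5475 kJ
n = 3.31 / 122.12 = 0.02710 mol
q_rxn = −q_cal = -87.5475 kJ
ΔH = -87.5475 / 0.02710 = -3231 kJ/mol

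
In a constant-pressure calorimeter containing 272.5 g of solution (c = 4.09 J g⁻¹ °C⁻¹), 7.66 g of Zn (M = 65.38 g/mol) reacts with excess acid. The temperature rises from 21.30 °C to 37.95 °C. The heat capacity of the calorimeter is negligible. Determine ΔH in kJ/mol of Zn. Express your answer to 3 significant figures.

|ΔT| = |37.95 − 21.30| = 16.65 °C
|q_surr| = (272.5 × 4.09) × 16.65 = 1114.525 × 16.65 = 18560 J
n(Zn) = 7.66 / 65.38 = 0.1172 mol
Temperature rose, so q_rxn = −|q_surr| = -18.56 kJ
ΔH = q_rxn / n = -158.4 kJ/mol

ΔH = -158 kJ/mol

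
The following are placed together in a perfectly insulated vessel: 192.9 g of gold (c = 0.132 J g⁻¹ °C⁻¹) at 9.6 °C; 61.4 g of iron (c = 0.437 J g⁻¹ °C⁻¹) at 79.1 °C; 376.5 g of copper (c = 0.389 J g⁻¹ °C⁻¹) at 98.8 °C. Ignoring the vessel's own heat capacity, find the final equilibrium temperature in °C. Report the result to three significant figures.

Σ mᵢcᵢ(T − Tᵢ) = 0  ⇒  T = Σ mᵢcᵢTᵢ / Σ mᵢcᵢ
Σ mᵢcᵢ = 192.9×0.132 + 61.4×0.437 + 376.5×0.389 = 198.7531
Σ mᵢcᵢTᵢ = 25.4628×9.6 + 26.8318×79.1 + 146.4585×98.8 = 16837
T = 16837 / 198.7531 = 84.71 °C

T_f = 84.7 °C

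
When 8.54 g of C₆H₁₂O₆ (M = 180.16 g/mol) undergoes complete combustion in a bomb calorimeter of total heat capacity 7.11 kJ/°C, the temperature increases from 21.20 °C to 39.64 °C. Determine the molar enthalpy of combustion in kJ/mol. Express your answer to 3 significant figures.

ΔH = -2770 kJ/mol

ΔT = 39.64 − 21.20 = 18.44 °C
q_cal = C_cal × ΔT = 7.11 × 18.44 = 131.1084 kJ
n = 8.54 / 180.16 = 0.04740 mol
q_rxn = −q_cal = -131.1084 kJ
ΔH = -131.1084 / 0.04740 = -2766 kJ/mol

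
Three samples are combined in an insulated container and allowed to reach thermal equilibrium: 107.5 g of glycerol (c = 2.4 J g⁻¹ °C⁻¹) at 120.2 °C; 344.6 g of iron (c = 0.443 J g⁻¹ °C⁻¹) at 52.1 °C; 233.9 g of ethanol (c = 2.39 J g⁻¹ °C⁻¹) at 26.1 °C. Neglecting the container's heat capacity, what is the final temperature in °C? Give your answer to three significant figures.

T_f = 55.2 °C

Σ mᵢcᵢ(T − Tᵢ) = 0  ⇒  T = Σ mᵢcᵢTᵢ / Σ mᵢcᵢ
Σ mᵢcᵢ = 107.5×2.4 + 344.6×0.443 + 233.9×2.39 = 969.6788
Σ mᵢcᵢTᵢ = 258×120.2 + 152.6578×52.1 + 559.021×26.1 = 53556
T = 53556 / 969.6788 = 55.23 °C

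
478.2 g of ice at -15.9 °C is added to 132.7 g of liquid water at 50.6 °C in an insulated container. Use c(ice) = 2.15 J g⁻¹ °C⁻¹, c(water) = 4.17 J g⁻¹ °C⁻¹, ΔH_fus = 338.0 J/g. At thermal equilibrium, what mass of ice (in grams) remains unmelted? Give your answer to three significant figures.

m_ice remaining = 444 g

Heat to warm all ice to 0 °C: 478.2×2.15×15.9 = 16347 J
Heat released by water cooling to 0 °C: 132.7×4.17×50.6 = 28000 J
28000 J < 16347 + 478.2×338.0 = 177978.6 J, so not all ice melts; final T = 0 °C.
Heat left for melting: 28000 − 16347 = 11653 J
Mass melted = 11653 / 338.0 = 34.48 g
Ice remaining = 478.2 − 34.48 = 443.72 g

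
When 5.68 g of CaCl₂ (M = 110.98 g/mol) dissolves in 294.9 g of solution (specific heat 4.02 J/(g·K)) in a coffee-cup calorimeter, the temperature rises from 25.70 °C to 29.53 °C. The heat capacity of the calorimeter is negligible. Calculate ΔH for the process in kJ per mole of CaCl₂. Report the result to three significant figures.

|ΔT| = |29.53 − 25.70| = 3.83 °C
|q_surr| = (294.9 × 4.02) × 3.83 = 1185.498 × 3.83 = 4540 J
n(CaCl₂) = 5.68 / 110.98 = 0.05118 mol
Temperature rose, so q_rxn = −|q_surr| = -4.540 kJ
ΔH = q_rxn / n = -88.71 kJ/mol

ΔH = -88.7 kJ/mol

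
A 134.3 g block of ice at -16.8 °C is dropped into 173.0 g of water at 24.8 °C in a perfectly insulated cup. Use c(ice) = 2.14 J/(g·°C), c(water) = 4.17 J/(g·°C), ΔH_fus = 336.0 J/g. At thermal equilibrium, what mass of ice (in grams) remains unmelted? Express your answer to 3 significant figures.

m_ice remaining = 95.4 g

Heat to warm all ice to 0 °C: 134.3×2.14×16.8 = 4828.4 J
Heat released by water cooling to 0 °C: 173.0×4.17×24.8 = 17891 J
17891 J < 4828.4 + 134.3×336.0 = 49953.2 J, so not all ice melts; final T = 0 °C.
Heat left for melting: 17891 − 4828.4 = 13062.6 J
Mass melted = 13062.6 / 336.0 = 38.88 g
Ice remaining = 134.3 − 38.88 = 95.42 g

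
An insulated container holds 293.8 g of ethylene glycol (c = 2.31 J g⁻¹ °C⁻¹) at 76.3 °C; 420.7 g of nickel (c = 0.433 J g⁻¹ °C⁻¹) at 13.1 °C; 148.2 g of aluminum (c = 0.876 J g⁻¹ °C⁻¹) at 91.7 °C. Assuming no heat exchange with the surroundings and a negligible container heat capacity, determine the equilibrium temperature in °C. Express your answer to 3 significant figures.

Σ mᵢcᵢ(T − Tᵢ) = 0  ⇒  T = Σ mᵢcᵢTᵢ / Σ mᵢcᵢ
Σ mᵢcᵢ = 293.8×2.31 + 420.7×0.433 + 148.2×0.876 = 990.6643
Σ mᵢcᵢTᵢ = 678.678×76.3 + 182.1631×13.1 + 129.8232×91.7 = 66074
T = 66074 / 990.6643 = 66.70 °C

T_f = 66.7 °C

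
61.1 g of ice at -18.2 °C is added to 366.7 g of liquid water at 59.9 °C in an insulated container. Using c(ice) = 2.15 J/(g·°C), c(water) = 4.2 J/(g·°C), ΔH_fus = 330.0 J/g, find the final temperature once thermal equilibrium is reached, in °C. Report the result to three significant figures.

T_f = 38.8 °C

Heat to bring ice to 0 °C and melt it: q₁ = 61.1×2.15×18.2 + 61.1×330.0 = 22554 J
Heat the water can supply cooling to 0 °C: 366.7×4.2×59.9 = 92254.4 J > q₁, so all ice melts.
Energy balance: 366.7×4.2×(59.9 − T) = 22554 + 61.1×4.2×(T − 0)
1540.14(59.9 − T) = 22554 + 256.62 T
92254.4 − 22554 = 1796.76 T
T = 69700.4 / 1796.76 = 38.79 °C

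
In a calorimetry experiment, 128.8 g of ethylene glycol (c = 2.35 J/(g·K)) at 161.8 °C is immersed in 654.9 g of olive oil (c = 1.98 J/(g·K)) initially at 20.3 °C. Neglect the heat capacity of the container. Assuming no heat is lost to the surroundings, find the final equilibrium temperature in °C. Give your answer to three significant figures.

T_f = 47.1 °C

Heat lost by ethylene glycol = heat gained by olive oil.
(128.8)(2.35)(161.8 − T) = (654.9)(1.98)(T − 20.3)
302.68 (161.8 − T) = 1296.702 (T − 20.3)
48974 − 302.68 T = 1296.702 T − 26323
75297 = 1599.382 T
T = 47.08 °C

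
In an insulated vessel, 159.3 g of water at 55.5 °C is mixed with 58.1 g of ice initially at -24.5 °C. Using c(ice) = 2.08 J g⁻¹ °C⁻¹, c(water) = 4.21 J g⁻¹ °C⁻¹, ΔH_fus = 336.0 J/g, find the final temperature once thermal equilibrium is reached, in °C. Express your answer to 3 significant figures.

T_f = 16.1 °C

Heat to bring ice to 0 °C and melt it: q₁ = 58.1×2.08×24.5 + 58.1×336.0 = 22482 J
Heat the water can supply cooling to 0 °C: 159.3×4.21×55.5 = 37221.2 J > q₁, so all ice melts.
Energy balance: 159.3×4.21×(55.5 − T) = 22482 + 58.1×4.21×(T − 0)
670.653(55.5 − T) = 22482 + 244.601 T
37221.2 − 22482 = 915.254 T
T = 14739.2 / 915.254 = 16.10 °C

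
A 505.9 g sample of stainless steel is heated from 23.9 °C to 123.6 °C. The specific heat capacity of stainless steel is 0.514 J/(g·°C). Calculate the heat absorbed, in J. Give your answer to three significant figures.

q = 25900 J

q = m c ΔT = 505.9 × 0.514 × (123.6 − 23.9)
q = 505.9 × 0.514 × 99.7 = 25930 J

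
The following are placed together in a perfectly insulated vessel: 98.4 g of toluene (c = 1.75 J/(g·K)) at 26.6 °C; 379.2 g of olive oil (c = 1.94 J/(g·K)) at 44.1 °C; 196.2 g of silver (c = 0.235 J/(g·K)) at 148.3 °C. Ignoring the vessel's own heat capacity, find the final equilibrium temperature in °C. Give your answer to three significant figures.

Σ mᵢcᵢ(T − Tᵢ) = 0  ⇒  T = Σ mᵢcᵢTᵢ / Σ mᵢcᵢ
Σ mᵢcᵢ = 98.4×1.75 + 379.2×1.94 + 196.2×0.235 = 953.955
Σ mᵢcᵢTᵢ = 172.2×26.6 + 735.648×44.1 + 46.107×148.3 = 43860
T = 43860 / 953.955 = 45.98 °C

T_f = 46.0 °C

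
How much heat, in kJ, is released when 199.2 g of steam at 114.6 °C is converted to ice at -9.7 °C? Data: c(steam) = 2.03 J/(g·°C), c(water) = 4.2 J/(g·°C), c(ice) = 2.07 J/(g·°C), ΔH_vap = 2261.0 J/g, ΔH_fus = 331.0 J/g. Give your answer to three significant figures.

q1 (cool steam 114.6→100 °C): 199.2 × 2.03 × 14.6 = 5904 J
q2 (condense at 100 °C): 199.2 × 2261.0 = 450391 J
q3 (cool water 100→0 °C): 199.2 × 4.2 × 100.0 = 83664 J
q4 (freeze at 0 °C): 199.2 × 331.0 = 65935 J
q5 (cool ice 0→-9.7 °C): 199.2 × 2.07 × 9.7 = 4000 J
Total: 5904 + 450391 + 83664 + 65935 + 4000 = 609894 J = 610 kJ

q = 610 kJ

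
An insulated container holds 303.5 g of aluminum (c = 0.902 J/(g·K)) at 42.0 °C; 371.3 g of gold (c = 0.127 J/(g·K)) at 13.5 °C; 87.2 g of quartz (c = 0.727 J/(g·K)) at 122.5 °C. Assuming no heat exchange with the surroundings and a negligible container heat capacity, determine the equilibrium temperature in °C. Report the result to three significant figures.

Σ mᵢcᵢ(T − Tᵢ) = 0  ⇒  T = Σ mᵢcᵢTᵢ / Σ mᵢcᵢ
Σ mᵢcᵢ = 303.5×0.902 + 371.3×0.127 + 87.2×0.727 = 384.3065
Σ mᵢcᵢTᵢ = 273.757×42.0 + 47.1551×13.5 + 63.3944×122.5 = 19900
T = 19900 / 384.3065 = 51.78 °C

T_f = 51.8 °C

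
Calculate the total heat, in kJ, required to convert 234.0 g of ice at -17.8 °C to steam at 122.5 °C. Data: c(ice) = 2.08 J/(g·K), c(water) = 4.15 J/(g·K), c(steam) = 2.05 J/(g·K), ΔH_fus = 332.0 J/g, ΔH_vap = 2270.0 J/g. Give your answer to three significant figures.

q = 725 kJ

q1 (heat ice -17.8→0.0 °C): 234.0 × 2.08 × 17.8 = 8664 J
q2 (melt at 0 °C): 234.0 × 332.0 = 77688 J
q3 (heat water 0.0→100.0 °C): 234.0 × 4.15 × 100.0 = 97110 J
q4 (vaporize at 100 °C): 234.0 × 2270.0 = 531180 J
q5 (heat steam 100.0→122.5 °C): 234.0 × 2.05 × 22.5 = 10793 J
Total: 8664 + 77688 + 97110 + 531180 + 10793 = 725435 J = 725 kJ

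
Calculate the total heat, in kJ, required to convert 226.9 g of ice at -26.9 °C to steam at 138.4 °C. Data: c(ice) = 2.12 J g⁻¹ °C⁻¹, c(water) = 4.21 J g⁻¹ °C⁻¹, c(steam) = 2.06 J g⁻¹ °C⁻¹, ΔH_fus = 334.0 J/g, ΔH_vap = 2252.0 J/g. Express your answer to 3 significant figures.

q = 713 kJ

q1 (heat ice -26.9→0.0 °C): 226.9 × 2.12 × 26.9 = 12940 J
q2 (melt at 0 °C): 226.9 × 334.0 = 75785 J
q3 (heat water 0.0→100.0 °C): 226.9 × 4.21 × 100.0 = 95525 J
q4 (vaporize at 100 °C): 226.9 × 2252.0 = 510979 J
q5 (heat steam 100.0→138.4 °C): 226.9 × 2.06 × 38.4 = 17949 J
Total: 12940 + 75785 + 95525 + 510979 + 17949 = 713178 J = 713 kJ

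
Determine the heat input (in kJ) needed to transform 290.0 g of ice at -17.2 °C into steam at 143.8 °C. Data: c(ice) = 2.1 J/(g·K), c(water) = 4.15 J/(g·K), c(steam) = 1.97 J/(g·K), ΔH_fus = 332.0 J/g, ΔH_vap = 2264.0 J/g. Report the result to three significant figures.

q1 (heat ice -17.2→0.0 °C): 290.0 × 2.1 × 17.2 = 10475 J
q2 (melt at 0 °C): 290.0 × 332.0 = 96280 J
q3 (heat water 0.0→100.0 °C): 290.0 × 4.15 × 100.0 = 120350 J
q4 (vaporize at 100 °C): 290.0 × 2264.0 = 656560 J
q5 (heat steam 100.0→143.8 °C): 290.0 × 1.97 × 43.8 = 25023 J
Total: 10475 + 96280 + 120350 + 656560 + 25023 = 908688 J = 909 kJ

q = 909 kJ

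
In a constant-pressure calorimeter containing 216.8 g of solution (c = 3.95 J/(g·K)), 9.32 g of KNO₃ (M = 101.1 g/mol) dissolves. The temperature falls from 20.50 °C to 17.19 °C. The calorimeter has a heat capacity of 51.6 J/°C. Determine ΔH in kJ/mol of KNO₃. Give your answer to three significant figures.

ΔH = 32.6 kJ/mol

|ΔT| = |17.19 − 20.50| = 3.31 °C
|q_surr| = (216.8 × 3.95 + 51.6) × 3.31 = 907.96 × 3.31 = 3005 J
n(KNO₃) = 9.32 / 101.1 = 0.09219 mol
Temperature fell, so q_rxn = +|q_surr| = 3.005 kJ
ΔH = q_rxn / n = 32.60 kJ/mol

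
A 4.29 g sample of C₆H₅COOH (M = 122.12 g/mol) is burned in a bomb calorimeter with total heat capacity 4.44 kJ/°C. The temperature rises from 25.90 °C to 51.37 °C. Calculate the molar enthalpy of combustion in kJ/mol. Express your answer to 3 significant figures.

ΔT = 51.37 − 25.90 = 25.47 °C
q_cal = C_cal × ΔT = 4.44 × 25.47 = 113.0868 kJ
n = 4.29 / 122.12 = 0.03513 mol
q_rxn = −q_cal = -113.0868 kJ
ΔH = -113.0868 / 0.03513 = -3219 kJ/mol

ΔH = -3220 kJ/mol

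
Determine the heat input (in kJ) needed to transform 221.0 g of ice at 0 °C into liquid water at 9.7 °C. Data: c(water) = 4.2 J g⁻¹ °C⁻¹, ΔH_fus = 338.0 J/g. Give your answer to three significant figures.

q = 83.7 kJ

q1 (melt at 0 °C): 221.0 × 338.0 = 74698 J
q2 (heat water 0.0→9.7 °C): 221.0 × 4.2 × 9.7 = 9004 J
Total: 74698 + 9004 = 83702 J = 83.7 kJ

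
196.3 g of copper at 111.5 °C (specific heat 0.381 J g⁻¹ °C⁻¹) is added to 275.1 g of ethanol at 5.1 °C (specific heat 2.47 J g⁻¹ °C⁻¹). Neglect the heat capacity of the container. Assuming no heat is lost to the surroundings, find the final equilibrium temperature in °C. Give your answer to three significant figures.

Heat lost by copper = heat gained by ethanol.
(196.3)(0.381)(111.5 − T) = (275.1)(2.47)(T − 5.1)
74.7903 (111.5 − T) = 679.497 (T − 5.1)
8339.1 − 74.7903 T = 679.497 T − 3465.4
11804.5 = 754.2873 T
T = 15.6499 °C

T_f = 15.6 °C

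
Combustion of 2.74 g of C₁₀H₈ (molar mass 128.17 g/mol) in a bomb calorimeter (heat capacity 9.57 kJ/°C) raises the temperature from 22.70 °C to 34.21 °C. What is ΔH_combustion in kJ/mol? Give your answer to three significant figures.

ΔH = -5150 kJ/mol

ΔT = 34.21 − 22.70 = 11.51 °C
q_cal = C_cal × ΔT = 9.57 × 11.51 = 110.1507 kJ
n = 2.74 / 128.17 = 0.02138 mol
q_rxn = −q_cal = -110.1507 kJ
ΔH = -110.1507 / 0.02138 = -5152 kJ/mol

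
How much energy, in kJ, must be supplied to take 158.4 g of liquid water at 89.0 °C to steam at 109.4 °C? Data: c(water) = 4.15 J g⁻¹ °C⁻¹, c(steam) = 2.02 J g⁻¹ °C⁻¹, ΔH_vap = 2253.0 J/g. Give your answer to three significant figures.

q1 (heat water 89.0→100.0 °C): 158.4 × 4.15 × 11.0 = 7231 J
q2 (vaporize at 100 °C): 158.4 × 2253.0 = 356875 J
q3 (heat steam 100.0→109.4 °C): 158.4 × 2.02 × 9.4 = 3008 J
Total: 7231 + 356875 + 3008 = 367114 J = 367 kJ

q = 367 kJ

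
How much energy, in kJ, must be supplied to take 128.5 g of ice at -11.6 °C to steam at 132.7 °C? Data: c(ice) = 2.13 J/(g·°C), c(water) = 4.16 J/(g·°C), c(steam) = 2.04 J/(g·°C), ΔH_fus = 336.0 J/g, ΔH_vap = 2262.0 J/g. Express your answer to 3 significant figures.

q1 (heat ice -11.6→0.0 °C): 128.5 × 2.13 × 11.6 = 3175 J
q2 (melt at 0 °C): 128.5 × 336.0 = 43176 J
q3 (heat water 0.0→100.0 °C): 128.5 × 4.16 × 100.0 = 53456 J
q4 (vaporize at 100 °C): 128.5 × 2262.0 = 290667 J
q5 (heat steam 100.0→132.7 °C): 128.5 × 2.04 × 32.7 = 8572 J
Total: 3175 + 43176 + 53456 + 290667 + 8572 = 399046 J = 399 kJ

q = 399 kJ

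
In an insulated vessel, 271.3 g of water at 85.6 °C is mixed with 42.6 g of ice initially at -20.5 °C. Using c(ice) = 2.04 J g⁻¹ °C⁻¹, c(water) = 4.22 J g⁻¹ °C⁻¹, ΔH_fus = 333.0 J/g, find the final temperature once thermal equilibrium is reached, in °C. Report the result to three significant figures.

T_f = 61.9 °C

Heat to bring ice to 0 °C and melt it: q₁ = 42.6×2.04×20.5 + 42.6×333.0 = 15967 J
Heat the water can supply cooling to 0 °C: 271.3×4.22×85.6 = 98002.2 J > q₁, so all ice melts.
Energy balance: 271.3×4.22×(85.6 − T) = 15967 + 42.6×4.22×(T − 0)
1144.886(85.6 − T) = 15967 + 179.772 T
98002.2 − 15967 = 1324.658 T
T = 82035.2 / 1324.658 = 61.93 °C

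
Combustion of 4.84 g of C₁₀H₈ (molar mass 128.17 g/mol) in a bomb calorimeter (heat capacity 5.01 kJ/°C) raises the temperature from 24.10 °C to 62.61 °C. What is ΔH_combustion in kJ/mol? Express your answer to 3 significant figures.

ΔH = -5110 kJ/mol

ΔT = 62.61 − 24.10 = 38.51 °C
q_cal = C_cal × ΔT = 5.01 × 38.51 = 192.9351 kJ
n = 4.84 / 128.17 = 0.03776 mol
q_rxn = −q_cal = -192.9351 kJ
ΔH = -192.9351 / 0.03776 = -5110 kJ/mol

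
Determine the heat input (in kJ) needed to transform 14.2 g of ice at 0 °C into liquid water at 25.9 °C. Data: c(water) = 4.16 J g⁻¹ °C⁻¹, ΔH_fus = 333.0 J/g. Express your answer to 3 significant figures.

q = 6.26 kJ

q1 (melt at 0 °C): 14.2 × 333.0 = 4729 J
q2 (heat water 0.0→25.9 °C): 14.2 × 4.16 × 25.9 = 1530 J
Total: 4729 + 1530 = 6259 J = 6.26 kJ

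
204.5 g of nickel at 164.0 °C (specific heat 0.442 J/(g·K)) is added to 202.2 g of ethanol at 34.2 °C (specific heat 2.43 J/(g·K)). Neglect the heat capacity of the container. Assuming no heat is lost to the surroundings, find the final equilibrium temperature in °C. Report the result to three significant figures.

T_f = 54.4 °C

Heat lost by nickel = heat gained by ethanol.
(204.5)(0.442)(164.0 − T) = (202.2)(2.43)(T − 34.2)
90.389 (164.0 − T) = 491.346 (T − 34.2)
14824 − 90.389 T = 491.346 T − 16804
31628 = 581.735 T
T = 54.37 °C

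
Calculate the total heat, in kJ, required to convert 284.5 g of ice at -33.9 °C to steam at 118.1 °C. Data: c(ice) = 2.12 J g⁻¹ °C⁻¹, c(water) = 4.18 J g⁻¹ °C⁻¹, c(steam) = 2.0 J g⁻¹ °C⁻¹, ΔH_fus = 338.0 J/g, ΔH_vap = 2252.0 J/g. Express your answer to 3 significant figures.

q1 (heat ice -33.9→0.0 °C): 284.5 × 2.12 × 33.9 = 20446 J
q2 (melt at 0 °C): 284.5 × 338.0 = 96161 J
q3 (heat water 0.0→100.0 °C): 284.5 × 4.18 × 100.0 = 118921 J
q4 (vaporize at 100 °C): 284.5 × 2252.0 = 640694 J
q5 (heat steam 100.0→118.1 °C): 284.5 × 2.0 × 18.1 = 10299 J
Total: 20446 + 96161 + 118921 + 640694 + 10299 = 886521 J = 887 kJ

q = 887 kJ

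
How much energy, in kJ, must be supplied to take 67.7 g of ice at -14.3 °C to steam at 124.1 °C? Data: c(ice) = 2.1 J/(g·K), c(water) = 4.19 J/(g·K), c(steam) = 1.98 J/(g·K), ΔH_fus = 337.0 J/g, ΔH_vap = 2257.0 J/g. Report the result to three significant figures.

q = 209 kJ

q1 (heat ice -14.3→0.0 °C): 67.7 × 2.1 × 14.3 = 2033 J
q2 (melt at 0 °C): 67.7 × 337.0 = 22815 J
q3 (heat water 0.0→100.0 °C): 67.7 × 4.19 × 100.0 = 28366 J
q4 (vaporize at 100 °C): 67.7 × 2257.0 = 152799 J
q5 (heat steam 100.0→124.1 °C): 67.7 × 1.98 × 24.1 = 3231 J
Total: 2033 + 22815 + 28366 + 152799 + 3231 = 209244 J = 209 kJ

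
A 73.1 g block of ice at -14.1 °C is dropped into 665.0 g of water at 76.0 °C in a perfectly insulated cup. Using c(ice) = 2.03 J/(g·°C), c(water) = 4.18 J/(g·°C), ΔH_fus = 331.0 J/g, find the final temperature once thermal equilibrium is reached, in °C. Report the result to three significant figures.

Heat to bring ice to 0 °C and melt it: q₁ = 73.1×2.03×14.1 + 73.1×331.0 = 26288 J
Heat the water can supply cooling to 0 °C: 665.0×4.18×76.0 = 211257 J > q₁, so all ice melts.
Energy balance: 665.0×4.18×(76.0 − T) = 26288 + 73.1×4.18×(T − 0)
2779.7(76.0 − T) = 26288 + 305.558 T
211257 − 26288 = 3085.258 T
T = 184969 / 3085.258 = 59.95 °C

T_f = 60.0 °C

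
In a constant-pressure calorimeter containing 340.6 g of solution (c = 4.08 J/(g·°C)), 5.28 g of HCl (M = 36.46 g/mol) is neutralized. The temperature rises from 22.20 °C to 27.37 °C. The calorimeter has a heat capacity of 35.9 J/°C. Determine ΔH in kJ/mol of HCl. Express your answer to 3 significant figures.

|ΔT| = |27.37 − 22.20| = 5.17 °C
|q_surr| = (340.6 × 4.08 + 35.9) × 5.17 = 1425.548 × 5.17 = 7370 J
n(HCl) = 5.28 / 36.46 = 0.1448 mol
Temperature rose, so q_rxn = −|q_surr| = -7.370 kJ
ΔH = q_rxn / n = -50.90 kJ/mol

ΔH = -50.9 kJ/mol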